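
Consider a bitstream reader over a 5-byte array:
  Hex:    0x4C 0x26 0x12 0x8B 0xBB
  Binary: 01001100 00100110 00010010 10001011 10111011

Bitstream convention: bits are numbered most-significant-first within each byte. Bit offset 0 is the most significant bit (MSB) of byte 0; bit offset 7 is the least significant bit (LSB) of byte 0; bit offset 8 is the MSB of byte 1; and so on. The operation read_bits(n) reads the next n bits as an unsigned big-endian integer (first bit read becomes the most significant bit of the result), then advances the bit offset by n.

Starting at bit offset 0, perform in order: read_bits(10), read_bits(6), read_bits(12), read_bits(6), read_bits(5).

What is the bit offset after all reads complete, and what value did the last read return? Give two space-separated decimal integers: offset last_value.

Answer: 39 29

Derivation:
Read 1: bits[0:10] width=10 -> value=304 (bin 0100110000); offset now 10 = byte 1 bit 2; 30 bits remain
Read 2: bits[10:16] width=6 -> value=38 (bin 100110); offset now 16 = byte 2 bit 0; 24 bits remain
Read 3: bits[16:28] width=12 -> value=296 (bin 000100101000); offset now 28 = byte 3 bit 4; 12 bits remain
Read 4: bits[28:34] width=6 -> value=46 (bin 101110); offset now 34 = byte 4 bit 2; 6 bits remain
Read 5: bits[34:39] width=5 -> value=29 (bin 11101); offset now 39 = byte 4 bit 7; 1 bits remain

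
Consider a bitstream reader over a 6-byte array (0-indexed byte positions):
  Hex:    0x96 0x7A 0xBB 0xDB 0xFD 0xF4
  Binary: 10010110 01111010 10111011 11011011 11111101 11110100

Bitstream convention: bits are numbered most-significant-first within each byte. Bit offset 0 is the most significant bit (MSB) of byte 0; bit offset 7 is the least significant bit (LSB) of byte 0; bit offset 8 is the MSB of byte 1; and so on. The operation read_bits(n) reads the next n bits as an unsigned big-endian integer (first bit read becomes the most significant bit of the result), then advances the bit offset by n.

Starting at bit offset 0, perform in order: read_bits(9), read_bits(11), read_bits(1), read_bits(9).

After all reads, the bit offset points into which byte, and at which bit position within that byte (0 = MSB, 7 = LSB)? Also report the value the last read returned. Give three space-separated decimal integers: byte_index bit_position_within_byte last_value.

Answer: 3 6 246

Derivation:
Read 1: bits[0:9] width=9 -> value=300 (bin 100101100); offset now 9 = byte 1 bit 1; 39 bits remain
Read 2: bits[9:20] width=11 -> value=1963 (bin 11110101011); offset now 20 = byte 2 bit 4; 28 bits remain
Read 3: bits[20:21] width=1 -> value=1 (bin 1); offset now 21 = byte 2 bit 5; 27 bits remain
Read 4: bits[21:30] width=9 -> value=246 (bin 011110110); offset now 30 = byte 3 bit 6; 18 bits remain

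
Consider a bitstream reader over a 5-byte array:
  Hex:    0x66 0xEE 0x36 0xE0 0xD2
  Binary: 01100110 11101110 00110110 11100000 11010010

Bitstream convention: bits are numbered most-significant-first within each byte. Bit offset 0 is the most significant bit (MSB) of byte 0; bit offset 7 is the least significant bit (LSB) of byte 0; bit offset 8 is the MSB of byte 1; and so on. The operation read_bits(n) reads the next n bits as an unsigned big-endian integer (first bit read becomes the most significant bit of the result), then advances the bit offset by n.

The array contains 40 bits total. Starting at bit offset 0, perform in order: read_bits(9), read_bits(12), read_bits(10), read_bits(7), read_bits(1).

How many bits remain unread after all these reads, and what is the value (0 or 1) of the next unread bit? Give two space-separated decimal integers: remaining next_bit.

Answer: 1 0

Derivation:
Read 1: bits[0:9] width=9 -> value=205 (bin 011001101); offset now 9 = byte 1 bit 1; 31 bits remain
Read 2: bits[9:21] width=12 -> value=3526 (bin 110111000110); offset now 21 = byte 2 bit 5; 19 bits remain
Read 3: bits[21:31] width=10 -> value=880 (bin 1101110000); offset now 31 = byte 3 bit 7; 9 bits remain
Read 4: bits[31:38] width=7 -> value=52 (bin 0110100); offset now 38 = byte 4 bit 6; 2 bits remain
Read 5: bits[38:39] width=1 -> value=1 (bin 1); offset now 39 = byte 4 bit 7; 1 bits remain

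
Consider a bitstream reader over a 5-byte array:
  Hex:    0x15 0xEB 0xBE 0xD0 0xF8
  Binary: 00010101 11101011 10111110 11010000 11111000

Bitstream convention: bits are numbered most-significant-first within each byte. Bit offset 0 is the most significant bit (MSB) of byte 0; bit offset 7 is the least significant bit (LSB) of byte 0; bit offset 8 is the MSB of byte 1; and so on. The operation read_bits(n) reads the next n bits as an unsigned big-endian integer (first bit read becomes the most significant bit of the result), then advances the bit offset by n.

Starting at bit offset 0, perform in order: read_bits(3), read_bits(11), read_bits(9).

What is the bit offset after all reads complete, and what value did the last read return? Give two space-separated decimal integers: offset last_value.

Answer: 23 479

Derivation:
Read 1: bits[0:3] width=3 -> value=0 (bin 000); offset now 3 = byte 0 bit 3; 37 bits remain
Read 2: bits[3:14] width=11 -> value=1402 (bin 10101111010); offset now 14 = byte 1 bit 6; 26 bits remain
Read 3: bits[14:23] width=9 -> value=479 (bin 111011111); offset now 23 = byte 2 bit 7; 17 bits remain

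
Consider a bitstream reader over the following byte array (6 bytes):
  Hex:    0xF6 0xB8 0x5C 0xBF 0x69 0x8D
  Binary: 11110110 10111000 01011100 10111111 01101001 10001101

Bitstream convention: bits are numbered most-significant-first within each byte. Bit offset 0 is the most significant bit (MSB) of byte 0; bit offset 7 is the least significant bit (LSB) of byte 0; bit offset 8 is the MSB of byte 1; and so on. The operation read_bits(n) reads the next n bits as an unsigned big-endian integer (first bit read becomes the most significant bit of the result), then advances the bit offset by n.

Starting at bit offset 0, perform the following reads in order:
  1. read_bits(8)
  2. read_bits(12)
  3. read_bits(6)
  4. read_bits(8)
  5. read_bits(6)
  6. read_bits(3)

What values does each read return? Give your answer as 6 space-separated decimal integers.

Read 1: bits[0:8] width=8 -> value=246 (bin 11110110); offset now 8 = byte 1 bit 0; 40 bits remain
Read 2: bits[8:20] width=12 -> value=2949 (bin 101110000101); offset now 20 = byte 2 bit 4; 28 bits remain
Read 3: bits[20:26] width=6 -> value=50 (bin 110010); offset now 26 = byte 3 bit 2; 22 bits remain
Read 4: bits[26:34] width=8 -> value=253 (bin 11111101); offset now 34 = byte 4 bit 2; 14 bits remain
Read 5: bits[34:40] width=6 -> value=41 (bin 101001); offset now 40 = byte 5 bit 0; 8 bits remain
Read 6: bits[40:43] width=3 -> value=4 (bin 100); offset now 43 = byte 5 bit 3; 5 bits remain

Answer: 246 2949 50 253 41 4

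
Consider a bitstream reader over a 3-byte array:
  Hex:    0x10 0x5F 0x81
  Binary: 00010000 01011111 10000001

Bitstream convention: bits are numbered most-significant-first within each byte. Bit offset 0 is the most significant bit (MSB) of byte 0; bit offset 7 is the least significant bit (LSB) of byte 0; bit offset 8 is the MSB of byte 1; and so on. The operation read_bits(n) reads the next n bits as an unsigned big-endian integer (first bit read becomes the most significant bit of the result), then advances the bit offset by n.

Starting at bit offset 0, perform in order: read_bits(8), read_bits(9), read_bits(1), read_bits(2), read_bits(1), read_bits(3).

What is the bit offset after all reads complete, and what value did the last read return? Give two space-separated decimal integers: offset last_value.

Read 1: bits[0:8] width=8 -> value=16 (bin 00010000); offset now 8 = byte 1 bit 0; 16 bits remain
Read 2: bits[8:17] width=9 -> value=191 (bin 010111111); offset now 17 = byte 2 bit 1; 7 bits remain
Read 3: bits[17:18] width=1 -> value=0 (bin 0); offset now 18 = byte 2 bit 2; 6 bits remain
Read 4: bits[18:20] width=2 -> value=0 (bin 00); offset now 20 = byte 2 bit 4; 4 bits remain
Read 5: bits[20:21] width=1 -> value=0 (bin 0); offset now 21 = byte 2 bit 5; 3 bits remain
Read 6: bits[21:24] width=3 -> value=1 (bin 001); offset now 24 = byte 3 bit 0; 0 bits remain

Answer: 24 1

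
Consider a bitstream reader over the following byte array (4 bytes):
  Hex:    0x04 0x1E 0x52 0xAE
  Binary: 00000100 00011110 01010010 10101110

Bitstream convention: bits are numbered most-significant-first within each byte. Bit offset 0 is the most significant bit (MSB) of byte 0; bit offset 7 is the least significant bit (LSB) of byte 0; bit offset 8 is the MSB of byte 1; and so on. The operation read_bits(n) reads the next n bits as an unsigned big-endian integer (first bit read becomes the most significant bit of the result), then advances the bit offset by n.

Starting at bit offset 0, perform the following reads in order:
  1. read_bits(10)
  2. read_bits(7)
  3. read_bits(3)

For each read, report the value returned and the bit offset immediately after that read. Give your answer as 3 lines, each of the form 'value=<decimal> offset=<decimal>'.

Read 1: bits[0:10] width=10 -> value=16 (bin 0000010000); offset now 10 = byte 1 bit 2; 22 bits remain
Read 2: bits[10:17] width=7 -> value=60 (bin 0111100); offset now 17 = byte 2 bit 1; 15 bits remain
Read 3: bits[17:20] width=3 -> value=5 (bin 101); offset now 20 = byte 2 bit 4; 12 bits remain

Answer: value=16 offset=10
value=60 offset=17
value=5 offset=20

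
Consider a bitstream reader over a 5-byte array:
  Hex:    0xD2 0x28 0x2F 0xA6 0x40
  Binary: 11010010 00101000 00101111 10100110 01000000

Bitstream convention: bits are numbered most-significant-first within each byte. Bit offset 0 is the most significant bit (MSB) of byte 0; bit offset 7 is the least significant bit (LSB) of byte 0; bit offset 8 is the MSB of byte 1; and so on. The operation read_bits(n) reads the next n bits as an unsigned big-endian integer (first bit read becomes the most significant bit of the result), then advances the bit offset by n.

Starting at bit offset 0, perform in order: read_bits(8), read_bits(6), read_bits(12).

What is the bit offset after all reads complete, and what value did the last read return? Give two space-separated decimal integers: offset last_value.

Read 1: bits[0:8] width=8 -> value=210 (bin 11010010); offset now 8 = byte 1 bit 0; 32 bits remain
Read 2: bits[8:14] width=6 -> value=10 (bin 001010); offset now 14 = byte 1 bit 6; 26 bits remain
Read 3: bits[14:26] width=12 -> value=190 (bin 000010111110); offset now 26 = byte 3 bit 2; 14 bits remain

Answer: 26 190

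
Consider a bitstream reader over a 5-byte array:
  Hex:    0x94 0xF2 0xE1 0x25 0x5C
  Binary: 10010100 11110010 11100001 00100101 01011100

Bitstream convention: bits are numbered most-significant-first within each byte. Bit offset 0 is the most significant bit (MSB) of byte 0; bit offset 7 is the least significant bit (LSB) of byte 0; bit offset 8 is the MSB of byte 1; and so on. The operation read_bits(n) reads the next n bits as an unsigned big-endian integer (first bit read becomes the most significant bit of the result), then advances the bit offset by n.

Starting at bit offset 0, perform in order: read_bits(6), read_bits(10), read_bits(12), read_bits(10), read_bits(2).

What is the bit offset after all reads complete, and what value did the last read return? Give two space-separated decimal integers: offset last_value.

Answer: 40 0

Derivation:
Read 1: bits[0:6] width=6 -> value=37 (bin 100101); offset now 6 = byte 0 bit 6; 34 bits remain
Read 2: bits[6:16] width=10 -> value=242 (bin 0011110010); offset now 16 = byte 2 bit 0; 24 bits remain
Read 3: bits[16:28] width=12 -> value=3602 (bin 111000010010); offset now 28 = byte 3 bit 4; 12 bits remain
Read 4: bits[28:38] width=10 -> value=343 (bin 0101010111); offset now 38 = byte 4 bit 6; 2 bits remain
Read 5: bits[38:40] width=2 -> value=0 (bin 00); offset now 40 = byte 5 bit 0; 0 bits remain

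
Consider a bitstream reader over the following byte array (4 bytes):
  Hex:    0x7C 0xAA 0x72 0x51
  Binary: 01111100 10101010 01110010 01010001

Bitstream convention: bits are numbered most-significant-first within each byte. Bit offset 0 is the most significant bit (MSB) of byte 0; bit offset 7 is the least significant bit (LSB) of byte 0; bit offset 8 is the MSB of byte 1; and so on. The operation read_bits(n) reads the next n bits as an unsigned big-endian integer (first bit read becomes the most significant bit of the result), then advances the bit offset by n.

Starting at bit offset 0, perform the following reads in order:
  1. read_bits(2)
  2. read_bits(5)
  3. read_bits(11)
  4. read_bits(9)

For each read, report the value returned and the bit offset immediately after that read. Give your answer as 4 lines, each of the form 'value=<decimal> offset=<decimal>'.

Answer: value=1 offset=2
value=30 offset=7
value=681 offset=18
value=402 offset=27

Derivation:
Read 1: bits[0:2] width=2 -> value=1 (bin 01); offset now 2 = byte 0 bit 2; 30 bits remain
Read 2: bits[2:7] width=5 -> value=30 (bin 11110); offset now 7 = byte 0 bit 7; 25 bits remain
Read 3: bits[7:18] width=11 -> value=681 (bin 01010101001); offset now 18 = byte 2 bit 2; 14 bits remain
Read 4: bits[18:27] width=9 -> value=402 (bin 110010010); offset now 27 = byte 3 bit 3; 5 bits remain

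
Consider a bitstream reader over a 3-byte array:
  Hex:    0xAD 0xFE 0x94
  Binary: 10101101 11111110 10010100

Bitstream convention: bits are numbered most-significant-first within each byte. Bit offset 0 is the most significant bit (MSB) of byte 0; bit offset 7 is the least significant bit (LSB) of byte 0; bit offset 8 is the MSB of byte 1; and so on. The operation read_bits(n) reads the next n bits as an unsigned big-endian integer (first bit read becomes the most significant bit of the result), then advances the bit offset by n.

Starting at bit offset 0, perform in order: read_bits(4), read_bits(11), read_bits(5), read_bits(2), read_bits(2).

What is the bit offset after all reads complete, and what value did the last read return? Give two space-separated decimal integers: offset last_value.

Answer: 24 0

Derivation:
Read 1: bits[0:4] width=4 -> value=10 (bin 1010); offset now 4 = byte 0 bit 4; 20 bits remain
Read 2: bits[4:15] width=11 -> value=1791 (bin 11011111111); offset now 15 = byte 1 bit 7; 9 bits remain
Read 3: bits[15:20] width=5 -> value=9 (bin 01001); offset now 20 = byte 2 bit 4; 4 bits remain
Read 4: bits[20:22] width=2 -> value=1 (bin 01); offset now 22 = byte 2 bit 6; 2 bits remain
Read 5: bits[22:24] width=2 -> value=0 (bin 00); offset now 24 = byte 3 bit 0; 0 bits remain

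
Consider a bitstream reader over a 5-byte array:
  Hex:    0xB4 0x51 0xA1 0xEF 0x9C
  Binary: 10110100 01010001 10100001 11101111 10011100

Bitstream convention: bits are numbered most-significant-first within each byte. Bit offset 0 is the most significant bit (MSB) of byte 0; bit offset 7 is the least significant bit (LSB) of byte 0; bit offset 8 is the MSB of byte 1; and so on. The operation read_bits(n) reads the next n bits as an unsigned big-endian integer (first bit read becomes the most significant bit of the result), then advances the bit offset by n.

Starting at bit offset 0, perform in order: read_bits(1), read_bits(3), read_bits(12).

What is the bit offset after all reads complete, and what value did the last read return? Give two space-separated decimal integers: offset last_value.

Answer: 16 1105

Derivation:
Read 1: bits[0:1] width=1 -> value=1 (bin 1); offset now 1 = byte 0 bit 1; 39 bits remain
Read 2: bits[1:4] width=3 -> value=3 (bin 011); offset now 4 = byte 0 bit 4; 36 bits remain
Read 3: bits[4:16] width=12 -> value=1105 (bin 010001010001); offset now 16 = byte 2 bit 0; 24 bits remain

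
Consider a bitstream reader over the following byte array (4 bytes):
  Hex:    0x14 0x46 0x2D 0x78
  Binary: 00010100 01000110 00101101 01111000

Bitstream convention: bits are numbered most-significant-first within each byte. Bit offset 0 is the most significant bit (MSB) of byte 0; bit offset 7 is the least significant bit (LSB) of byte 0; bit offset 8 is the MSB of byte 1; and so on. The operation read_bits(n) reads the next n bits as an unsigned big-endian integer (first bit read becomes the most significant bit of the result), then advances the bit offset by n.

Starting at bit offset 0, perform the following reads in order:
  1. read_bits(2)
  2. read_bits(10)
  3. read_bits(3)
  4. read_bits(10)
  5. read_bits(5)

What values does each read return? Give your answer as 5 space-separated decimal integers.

Read 1: bits[0:2] width=2 -> value=0 (bin 00); offset now 2 = byte 0 bit 2; 30 bits remain
Read 2: bits[2:12] width=10 -> value=324 (bin 0101000100); offset now 12 = byte 1 bit 4; 20 bits remain
Read 3: bits[12:15] width=3 -> value=3 (bin 011); offset now 15 = byte 1 bit 7; 17 bits remain
Read 4: bits[15:25] width=10 -> value=90 (bin 0001011010); offset now 25 = byte 3 bit 1; 7 bits remain
Read 5: bits[25:30] width=5 -> value=30 (bin 11110); offset now 30 = byte 3 bit 6; 2 bits remain

Answer: 0 324 3 90 30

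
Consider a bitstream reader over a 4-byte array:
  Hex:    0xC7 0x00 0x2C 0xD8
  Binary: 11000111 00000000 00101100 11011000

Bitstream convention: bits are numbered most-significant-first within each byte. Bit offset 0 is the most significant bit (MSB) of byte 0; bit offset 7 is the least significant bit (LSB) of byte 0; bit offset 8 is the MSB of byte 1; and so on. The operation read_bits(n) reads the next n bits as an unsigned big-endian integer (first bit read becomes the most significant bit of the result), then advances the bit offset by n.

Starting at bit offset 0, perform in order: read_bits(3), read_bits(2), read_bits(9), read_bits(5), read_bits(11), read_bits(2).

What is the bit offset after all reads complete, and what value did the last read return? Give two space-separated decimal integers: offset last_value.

Read 1: bits[0:3] width=3 -> value=6 (bin 110); offset now 3 = byte 0 bit 3; 29 bits remain
Read 2: bits[3:5] width=2 -> value=0 (bin 00); offset now 5 = byte 0 bit 5; 27 bits remain
Read 3: bits[5:14] width=9 -> value=448 (bin 111000000); offset now 14 = byte 1 bit 6; 18 bits remain
Read 4: bits[14:19] width=5 -> value=1 (bin 00001); offset now 19 = byte 2 bit 3; 13 bits remain
Read 5: bits[19:30] width=11 -> value=822 (bin 01100110110); offset now 30 = byte 3 bit 6; 2 bits remain
Read 6: bits[30:32] width=2 -> value=0 (bin 00); offset now 32 = byte 4 bit 0; 0 bits remain

Answer: 32 0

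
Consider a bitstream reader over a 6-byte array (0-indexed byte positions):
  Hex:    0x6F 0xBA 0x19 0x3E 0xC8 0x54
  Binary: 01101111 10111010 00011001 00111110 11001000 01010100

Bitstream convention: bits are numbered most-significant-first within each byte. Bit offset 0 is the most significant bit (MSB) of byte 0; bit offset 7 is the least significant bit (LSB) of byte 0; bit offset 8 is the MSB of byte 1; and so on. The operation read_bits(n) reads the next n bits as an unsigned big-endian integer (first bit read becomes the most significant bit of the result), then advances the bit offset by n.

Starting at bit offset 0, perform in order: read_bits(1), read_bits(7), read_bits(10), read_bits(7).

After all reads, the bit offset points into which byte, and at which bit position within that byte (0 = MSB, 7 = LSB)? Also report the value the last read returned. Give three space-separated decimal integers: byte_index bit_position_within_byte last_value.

Answer: 3 1 50

Derivation:
Read 1: bits[0:1] width=1 -> value=0 (bin 0); offset now 1 = byte 0 bit 1; 47 bits remain
Read 2: bits[1:8] width=7 -> value=111 (bin 1101111); offset now 8 = byte 1 bit 0; 40 bits remain
Read 3: bits[8:18] width=10 -> value=744 (bin 1011101000); offset now 18 = byte 2 bit 2; 30 bits remain
Read 4: bits[18:25] width=7 -> value=50 (bin 0110010); offset now 25 = byte 3 bit 1; 23 bits remain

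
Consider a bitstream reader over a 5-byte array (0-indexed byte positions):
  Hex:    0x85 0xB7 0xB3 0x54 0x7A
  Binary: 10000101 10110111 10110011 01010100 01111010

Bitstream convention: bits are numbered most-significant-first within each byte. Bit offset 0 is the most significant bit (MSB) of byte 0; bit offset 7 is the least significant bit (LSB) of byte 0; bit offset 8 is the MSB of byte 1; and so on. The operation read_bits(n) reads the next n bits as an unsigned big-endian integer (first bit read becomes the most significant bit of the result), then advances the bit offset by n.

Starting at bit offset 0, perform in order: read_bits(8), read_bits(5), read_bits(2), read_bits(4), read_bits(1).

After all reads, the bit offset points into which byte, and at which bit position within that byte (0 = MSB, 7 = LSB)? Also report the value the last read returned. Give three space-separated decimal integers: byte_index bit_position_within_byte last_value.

Answer: 2 4 1

Derivation:
Read 1: bits[0:8] width=8 -> value=133 (bin 10000101); offset now 8 = byte 1 bit 0; 32 bits remain
Read 2: bits[8:13] width=5 -> value=22 (bin 10110); offset now 13 = byte 1 bit 5; 27 bits remain
Read 3: bits[13:15] width=2 -> value=3 (bin 11); offset now 15 = byte 1 bit 7; 25 bits remain
Read 4: bits[15:19] width=4 -> value=13 (bin 1101); offset now 19 = byte 2 bit 3; 21 bits remain
Read 5: bits[19:20] width=1 -> value=1 (bin 1); offset now 20 = byte 2 bit 4; 20 bits remain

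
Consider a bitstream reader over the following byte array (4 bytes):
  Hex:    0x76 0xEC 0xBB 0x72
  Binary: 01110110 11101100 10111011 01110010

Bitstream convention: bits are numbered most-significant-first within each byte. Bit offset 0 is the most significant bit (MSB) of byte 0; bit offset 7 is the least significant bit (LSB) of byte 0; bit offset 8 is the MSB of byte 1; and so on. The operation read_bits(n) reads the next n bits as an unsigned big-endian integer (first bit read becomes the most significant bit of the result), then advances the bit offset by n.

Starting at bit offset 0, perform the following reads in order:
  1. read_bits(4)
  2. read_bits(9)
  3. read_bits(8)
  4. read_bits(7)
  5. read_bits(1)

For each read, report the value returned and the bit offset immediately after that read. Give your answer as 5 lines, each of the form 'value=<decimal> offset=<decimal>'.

Answer: value=7 offset=4
value=221 offset=13
value=151 offset=21
value=55 offset=28
value=0 offset=29

Derivation:
Read 1: bits[0:4] width=4 -> value=7 (bin 0111); offset now 4 = byte 0 bit 4; 28 bits remain
Read 2: bits[4:13] width=9 -> value=221 (bin 011011101); offset now 13 = byte 1 bit 5; 19 bits remain
Read 3: bits[13:21] width=8 -> value=151 (bin 10010111); offset now 21 = byte 2 bit 5; 11 bits remain
Read 4: bits[21:28] width=7 -> value=55 (bin 0110111); offset now 28 = byte 3 bit 4; 4 bits remain
Read 5: bits[28:29] width=1 -> value=0 (bin 0); offset now 29 = byte 3 bit 5; 3 bits remain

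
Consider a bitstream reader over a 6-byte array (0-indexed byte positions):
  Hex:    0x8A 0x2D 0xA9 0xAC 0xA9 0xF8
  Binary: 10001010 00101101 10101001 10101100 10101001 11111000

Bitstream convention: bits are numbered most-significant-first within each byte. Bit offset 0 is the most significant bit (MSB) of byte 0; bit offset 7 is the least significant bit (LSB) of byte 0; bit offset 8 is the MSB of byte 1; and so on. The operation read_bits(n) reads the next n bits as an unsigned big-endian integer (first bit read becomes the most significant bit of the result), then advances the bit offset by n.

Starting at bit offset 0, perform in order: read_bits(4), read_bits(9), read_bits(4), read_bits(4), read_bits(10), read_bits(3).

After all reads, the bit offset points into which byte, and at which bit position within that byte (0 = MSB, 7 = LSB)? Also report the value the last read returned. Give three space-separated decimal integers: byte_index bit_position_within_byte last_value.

Read 1: bits[0:4] width=4 -> value=8 (bin 1000); offset now 4 = byte 0 bit 4; 44 bits remain
Read 2: bits[4:13] width=9 -> value=325 (bin 101000101); offset now 13 = byte 1 bit 5; 35 bits remain
Read 3: bits[13:17] width=4 -> value=11 (bin 1011); offset now 17 = byte 2 bit 1; 31 bits remain
Read 4: bits[17:21] width=4 -> value=5 (bin 0101); offset now 21 = byte 2 bit 5; 27 bits remain
Read 5: bits[21:31] width=10 -> value=214 (bin 0011010110); offset now 31 = byte 3 bit 7; 17 bits remain
Read 6: bits[31:34] width=3 -> value=2 (bin 010); offset now 34 = byte 4 bit 2; 14 bits remain

Answer: 4 2 2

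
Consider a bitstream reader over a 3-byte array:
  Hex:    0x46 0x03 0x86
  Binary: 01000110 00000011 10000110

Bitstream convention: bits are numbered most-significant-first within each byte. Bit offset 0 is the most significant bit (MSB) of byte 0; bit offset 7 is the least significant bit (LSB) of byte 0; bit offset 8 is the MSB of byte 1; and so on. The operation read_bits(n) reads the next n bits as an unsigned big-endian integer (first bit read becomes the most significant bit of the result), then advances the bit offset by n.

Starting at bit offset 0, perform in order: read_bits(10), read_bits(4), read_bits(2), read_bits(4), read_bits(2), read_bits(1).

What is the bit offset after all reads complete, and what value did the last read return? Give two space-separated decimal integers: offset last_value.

Read 1: bits[0:10] width=10 -> value=280 (bin 0100011000); offset now 10 = byte 1 bit 2; 14 bits remain
Read 2: bits[10:14] width=4 -> value=0 (bin 0000); offset now 14 = byte 1 bit 6; 10 bits remain
Read 3: bits[14:16] width=2 -> value=3 (bin 11); offset now 16 = byte 2 bit 0; 8 bits remain
Read 4: bits[16:20] width=4 -> value=8 (bin 1000); offset now 20 = byte 2 bit 4; 4 bits remain
Read 5: bits[20:22] width=2 -> value=1 (bin 01); offset now 22 = byte 2 bit 6; 2 bits remain
Read 6: bits[22:23] width=1 -> value=1 (bin 1); offset now 23 = byte 2 bit 7; 1 bits remain

Answer: 23 1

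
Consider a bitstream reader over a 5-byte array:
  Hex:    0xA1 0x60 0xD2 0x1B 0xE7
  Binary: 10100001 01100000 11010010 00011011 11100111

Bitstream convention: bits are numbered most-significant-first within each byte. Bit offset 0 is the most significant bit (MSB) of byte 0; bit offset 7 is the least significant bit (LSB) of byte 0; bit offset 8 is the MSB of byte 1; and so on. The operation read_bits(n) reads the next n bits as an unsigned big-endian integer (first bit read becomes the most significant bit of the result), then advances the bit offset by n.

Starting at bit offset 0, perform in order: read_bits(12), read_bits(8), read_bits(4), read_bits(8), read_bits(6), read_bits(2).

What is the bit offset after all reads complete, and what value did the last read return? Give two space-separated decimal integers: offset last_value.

Answer: 40 3

Derivation:
Read 1: bits[0:12] width=12 -> value=2582 (bin 101000010110); offset now 12 = byte 1 bit 4; 28 bits remain
Read 2: bits[12:20] width=8 -> value=13 (bin 00001101); offset now 20 = byte 2 bit 4; 20 bits remain
Read 3: bits[20:24] width=4 -> value=2 (bin 0010); offset now 24 = byte 3 bit 0; 16 bits remain
Read 4: bits[24:32] width=8 -> value=27 (bin 00011011); offset now 32 = byte 4 bit 0; 8 bits remain
Read 5: bits[32:38] width=6 -> value=57 (bin 111001); offset now 38 = byte 4 bit 6; 2 bits remain
Read 6: bits[38:40] width=2 -> value=3 (bin 11); offset now 40 = byte 5 bit 0; 0 bits remain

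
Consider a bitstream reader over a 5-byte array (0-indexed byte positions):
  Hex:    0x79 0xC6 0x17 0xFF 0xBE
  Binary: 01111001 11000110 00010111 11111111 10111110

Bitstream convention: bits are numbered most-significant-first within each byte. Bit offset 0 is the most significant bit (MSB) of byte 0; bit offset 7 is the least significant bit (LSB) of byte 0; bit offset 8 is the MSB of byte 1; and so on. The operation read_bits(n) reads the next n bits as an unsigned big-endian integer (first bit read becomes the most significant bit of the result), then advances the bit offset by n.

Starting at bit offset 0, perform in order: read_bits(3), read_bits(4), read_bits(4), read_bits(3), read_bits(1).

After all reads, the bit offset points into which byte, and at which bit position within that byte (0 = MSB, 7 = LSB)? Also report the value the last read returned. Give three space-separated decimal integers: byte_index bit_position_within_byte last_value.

Read 1: bits[0:3] width=3 -> value=3 (bin 011); offset now 3 = byte 0 bit 3; 37 bits remain
Read 2: bits[3:7] width=4 -> value=12 (bin 1100); offset now 7 = byte 0 bit 7; 33 bits remain
Read 3: bits[7:11] width=4 -> value=14 (bin 1110); offset now 11 = byte 1 bit 3; 29 bits remain
Read 4: bits[11:14] width=3 -> value=1 (bin 001); offset now 14 = byte 1 bit 6; 26 bits remain
Read 5: bits[14:15] width=1 -> value=1 (bin 1); offset now 15 = byte 1 bit 7; 25 bits remain

Answer: 1 7 1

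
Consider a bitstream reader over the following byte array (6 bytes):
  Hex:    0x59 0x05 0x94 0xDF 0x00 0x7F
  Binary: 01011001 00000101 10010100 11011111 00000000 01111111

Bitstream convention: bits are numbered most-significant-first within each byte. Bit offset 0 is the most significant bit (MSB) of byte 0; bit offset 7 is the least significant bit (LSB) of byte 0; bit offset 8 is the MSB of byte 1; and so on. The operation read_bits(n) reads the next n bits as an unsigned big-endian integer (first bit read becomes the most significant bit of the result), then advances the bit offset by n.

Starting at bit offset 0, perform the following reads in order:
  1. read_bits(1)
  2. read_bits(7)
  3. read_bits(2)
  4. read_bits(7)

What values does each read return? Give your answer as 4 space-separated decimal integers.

Answer: 0 89 0 11

Derivation:
Read 1: bits[0:1] width=1 -> value=0 (bin 0); offset now 1 = byte 0 bit 1; 47 bits remain
Read 2: bits[1:8] width=7 -> value=89 (bin 1011001); offset now 8 = byte 1 bit 0; 40 bits remain
Read 3: bits[8:10] width=2 -> value=0 (bin 00); offset now 10 = byte 1 bit 2; 38 bits remain
Read 4: bits[10:17] width=7 -> value=11 (bin 0001011); offset now 17 = byte 2 bit 1; 31 bits remain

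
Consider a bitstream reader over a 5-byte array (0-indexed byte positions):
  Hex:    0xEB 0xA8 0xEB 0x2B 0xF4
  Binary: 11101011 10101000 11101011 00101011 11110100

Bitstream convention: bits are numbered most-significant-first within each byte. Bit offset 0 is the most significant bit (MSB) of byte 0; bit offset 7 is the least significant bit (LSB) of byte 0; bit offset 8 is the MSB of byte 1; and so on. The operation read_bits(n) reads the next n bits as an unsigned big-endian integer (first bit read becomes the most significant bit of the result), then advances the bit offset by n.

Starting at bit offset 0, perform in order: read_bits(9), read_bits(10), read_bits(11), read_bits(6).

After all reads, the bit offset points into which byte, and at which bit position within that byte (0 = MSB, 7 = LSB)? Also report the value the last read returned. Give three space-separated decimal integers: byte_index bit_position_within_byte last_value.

Read 1: bits[0:9] width=9 -> value=471 (bin 111010111); offset now 9 = byte 1 bit 1; 31 bits remain
Read 2: bits[9:19] width=10 -> value=327 (bin 0101000111); offset now 19 = byte 2 bit 3; 21 bits remain
Read 3: bits[19:30] width=11 -> value=714 (bin 01011001010); offset now 30 = byte 3 bit 6; 10 bits remain
Read 4: bits[30:36] width=6 -> value=63 (bin 111111); offset now 36 = byte 4 bit 4; 4 bits remain

Answer: 4 4 63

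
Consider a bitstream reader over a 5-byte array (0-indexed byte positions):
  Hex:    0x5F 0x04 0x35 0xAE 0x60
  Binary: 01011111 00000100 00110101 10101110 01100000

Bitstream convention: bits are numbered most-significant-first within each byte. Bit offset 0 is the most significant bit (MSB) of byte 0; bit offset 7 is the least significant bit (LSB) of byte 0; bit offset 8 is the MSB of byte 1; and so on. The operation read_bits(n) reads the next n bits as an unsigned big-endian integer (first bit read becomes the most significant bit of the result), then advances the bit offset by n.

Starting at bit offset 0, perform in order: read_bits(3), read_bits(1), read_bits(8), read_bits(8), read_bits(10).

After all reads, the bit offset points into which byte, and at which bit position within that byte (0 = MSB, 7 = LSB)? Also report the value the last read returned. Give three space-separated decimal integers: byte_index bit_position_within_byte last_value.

Answer: 3 6 363

Derivation:
Read 1: bits[0:3] width=3 -> value=2 (bin 010); offset now 3 = byte 0 bit 3; 37 bits remain
Read 2: bits[3:4] width=1 -> value=1 (bin 1); offset now 4 = byte 0 bit 4; 36 bits remain
Read 3: bits[4:12] width=8 -> value=240 (bin 11110000); offset now 12 = byte 1 bit 4; 28 bits remain
Read 4: bits[12:20] width=8 -> value=67 (bin 01000011); offset now 20 = byte 2 bit 4; 20 bits remain
Read 5: bits[20:30] width=10 -> value=363 (bin 0101101011); offset now 30 = byte 3 bit 6; 10 bits remain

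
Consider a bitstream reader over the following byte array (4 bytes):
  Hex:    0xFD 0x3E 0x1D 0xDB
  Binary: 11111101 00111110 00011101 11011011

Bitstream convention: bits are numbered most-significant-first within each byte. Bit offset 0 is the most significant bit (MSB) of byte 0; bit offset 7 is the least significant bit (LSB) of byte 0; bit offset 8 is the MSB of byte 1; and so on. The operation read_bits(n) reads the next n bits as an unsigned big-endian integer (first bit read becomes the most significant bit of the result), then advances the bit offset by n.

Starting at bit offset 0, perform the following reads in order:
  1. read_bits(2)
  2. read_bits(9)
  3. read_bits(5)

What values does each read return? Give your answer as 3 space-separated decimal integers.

Answer: 3 489 30

Derivation:
Read 1: bits[0:2] width=2 -> value=3 (bin 11); offset now 2 = byte 0 bit 2; 30 bits remain
Read 2: bits[2:11] width=9 -> value=489 (bin 111101001); offset now 11 = byte 1 bit 3; 21 bits remain
Read 3: bits[11:16] width=5 -> value=30 (bin 11110); offset now 16 = byte 2 bit 0; 16 bits remain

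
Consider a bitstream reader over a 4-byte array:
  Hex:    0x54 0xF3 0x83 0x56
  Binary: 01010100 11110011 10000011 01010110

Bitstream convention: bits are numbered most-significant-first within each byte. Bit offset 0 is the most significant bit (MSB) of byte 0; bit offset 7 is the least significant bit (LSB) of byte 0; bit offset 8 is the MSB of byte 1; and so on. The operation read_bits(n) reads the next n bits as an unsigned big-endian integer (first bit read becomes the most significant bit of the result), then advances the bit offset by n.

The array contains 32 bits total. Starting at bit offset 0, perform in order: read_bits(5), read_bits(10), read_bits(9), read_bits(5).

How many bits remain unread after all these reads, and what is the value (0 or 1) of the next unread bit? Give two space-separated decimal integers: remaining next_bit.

Read 1: bits[0:5] width=5 -> value=10 (bin 01010); offset now 5 = byte 0 bit 5; 27 bits remain
Read 2: bits[5:15] width=10 -> value=633 (bin 1001111001); offset now 15 = byte 1 bit 7; 17 bits remain
Read 3: bits[15:24] width=9 -> value=387 (bin 110000011); offset now 24 = byte 3 bit 0; 8 bits remain
Read 4: bits[24:29] width=5 -> value=10 (bin 01010); offset now 29 = byte 3 bit 5; 3 bits remain

Answer: 3 1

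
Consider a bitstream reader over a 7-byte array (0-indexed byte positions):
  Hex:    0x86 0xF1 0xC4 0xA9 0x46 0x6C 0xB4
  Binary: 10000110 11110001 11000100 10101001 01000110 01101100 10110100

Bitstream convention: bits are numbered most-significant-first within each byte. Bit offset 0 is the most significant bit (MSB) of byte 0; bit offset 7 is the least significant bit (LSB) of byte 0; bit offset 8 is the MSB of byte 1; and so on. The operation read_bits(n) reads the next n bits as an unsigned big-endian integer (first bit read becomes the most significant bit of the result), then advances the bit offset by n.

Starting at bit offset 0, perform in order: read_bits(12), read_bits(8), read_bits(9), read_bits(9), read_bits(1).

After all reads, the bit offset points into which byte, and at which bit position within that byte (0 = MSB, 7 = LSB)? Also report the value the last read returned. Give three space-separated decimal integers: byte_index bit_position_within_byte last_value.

Read 1: bits[0:12] width=12 -> value=2159 (bin 100001101111); offset now 12 = byte 1 bit 4; 44 bits remain
Read 2: bits[12:20] width=8 -> value=28 (bin 00011100); offset now 20 = byte 2 bit 4; 36 bits remain
Read 3: bits[20:29] width=9 -> value=149 (bin 010010101); offset now 29 = byte 3 bit 5; 27 bits remain
Read 4: bits[29:38] width=9 -> value=81 (bin 001010001); offset now 38 = byte 4 bit 6; 18 bits remain
Read 5: bits[38:39] width=1 -> value=1 (bin 1); offset now 39 = byte 4 bit 7; 17 bits remain

Answer: 4 7 1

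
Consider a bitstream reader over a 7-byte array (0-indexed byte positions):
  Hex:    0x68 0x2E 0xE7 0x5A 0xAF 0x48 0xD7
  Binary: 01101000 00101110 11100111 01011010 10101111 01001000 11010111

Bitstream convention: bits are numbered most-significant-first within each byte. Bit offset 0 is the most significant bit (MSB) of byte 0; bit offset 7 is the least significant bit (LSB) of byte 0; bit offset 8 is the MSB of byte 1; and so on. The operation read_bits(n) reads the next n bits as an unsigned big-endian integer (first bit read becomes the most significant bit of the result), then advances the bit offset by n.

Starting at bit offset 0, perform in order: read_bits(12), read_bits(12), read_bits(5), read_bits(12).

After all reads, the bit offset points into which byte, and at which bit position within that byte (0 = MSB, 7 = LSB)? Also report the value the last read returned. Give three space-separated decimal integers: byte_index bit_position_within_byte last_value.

Answer: 5 1 1374

Derivation:
Read 1: bits[0:12] width=12 -> value=1666 (bin 011010000010); offset now 12 = byte 1 bit 4; 44 bits remain
Read 2: bits[12:24] width=12 -> value=3815 (bin 111011100111); offset now 24 = byte 3 bit 0; 32 bits remain
Read 3: bits[24:29] width=5 -> value=11 (bin 01011); offset now 29 = byte 3 bit 5; 27 bits remain
Read 4: bits[29:41] width=12 -> value=1374 (bin 010101011110); offset now 41 = byte 5 bit 1; 15 bits remain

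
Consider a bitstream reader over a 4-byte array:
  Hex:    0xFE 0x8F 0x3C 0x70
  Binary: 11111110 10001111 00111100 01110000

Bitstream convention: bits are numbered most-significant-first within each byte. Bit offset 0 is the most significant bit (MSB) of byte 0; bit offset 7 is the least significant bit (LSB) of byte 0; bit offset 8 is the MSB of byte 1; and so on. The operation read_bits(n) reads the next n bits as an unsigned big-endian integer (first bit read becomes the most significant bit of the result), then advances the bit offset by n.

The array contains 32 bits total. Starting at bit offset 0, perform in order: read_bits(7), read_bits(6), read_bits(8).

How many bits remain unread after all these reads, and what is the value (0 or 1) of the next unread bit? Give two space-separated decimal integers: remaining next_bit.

Read 1: bits[0:7] width=7 -> value=127 (bin 1111111); offset now 7 = byte 0 bit 7; 25 bits remain
Read 2: bits[7:13] width=6 -> value=17 (bin 010001); offset now 13 = byte 1 bit 5; 19 bits remain
Read 3: bits[13:21] width=8 -> value=231 (bin 11100111); offset now 21 = byte 2 bit 5; 11 bits remain

Answer: 11 1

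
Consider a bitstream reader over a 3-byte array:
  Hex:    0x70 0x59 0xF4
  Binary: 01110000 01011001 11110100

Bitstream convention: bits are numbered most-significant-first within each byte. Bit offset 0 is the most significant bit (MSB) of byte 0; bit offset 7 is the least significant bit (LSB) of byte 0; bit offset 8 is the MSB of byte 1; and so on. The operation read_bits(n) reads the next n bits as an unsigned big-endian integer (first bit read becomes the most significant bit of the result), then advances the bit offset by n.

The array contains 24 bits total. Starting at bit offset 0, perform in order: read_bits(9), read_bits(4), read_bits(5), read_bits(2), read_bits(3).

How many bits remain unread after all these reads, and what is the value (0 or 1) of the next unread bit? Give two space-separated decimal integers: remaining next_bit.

Read 1: bits[0:9] width=9 -> value=224 (bin 011100000); offset now 9 = byte 1 bit 1; 15 bits remain
Read 2: bits[9:13] width=4 -> value=11 (bin 1011); offset now 13 = byte 1 bit 5; 11 bits remain
Read 3: bits[13:18] width=5 -> value=7 (bin 00111); offset now 18 = byte 2 bit 2; 6 bits remain
Read 4: bits[18:20] width=2 -> value=3 (bin 11); offset now 20 = byte 2 bit 4; 4 bits remain
Read 5: bits[20:23] width=3 -> value=2 (bin 010); offset now 23 = byte 2 bit 7; 1 bits remain

Answer: 1 0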